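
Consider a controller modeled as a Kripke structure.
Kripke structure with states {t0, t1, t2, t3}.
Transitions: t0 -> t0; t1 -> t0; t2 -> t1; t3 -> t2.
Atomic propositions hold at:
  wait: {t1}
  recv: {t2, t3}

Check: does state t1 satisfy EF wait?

EF wait: least fixpoint, start Z0 = {t1}, add states with some successor in Z. Z1 = {t1, t2}; Z2 = {t1, t2, t3}; fixed.
Sat(EF wait) = {t1, t2, t3}
t1 ∈ Sat(EF wait) = {t1, t2, t3}, so the formula holds at t1.

Yes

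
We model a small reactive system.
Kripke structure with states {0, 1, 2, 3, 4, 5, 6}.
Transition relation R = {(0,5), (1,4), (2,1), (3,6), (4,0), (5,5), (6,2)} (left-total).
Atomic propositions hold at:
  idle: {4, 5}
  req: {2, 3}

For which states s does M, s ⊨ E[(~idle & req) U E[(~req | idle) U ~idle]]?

Sat(~idle) = {0, 1, 2, 3, 6}
Sat(~idle & req) = {2, 3}
Sat(~req) = {0, 1, 4, 5, 6}
Sat(~req | idle) = {0, 1, 4, 5, 6}
E[(~req | idle) U ~idle]: least fixpoint, start Z0 = Sat(~idle) = {0, 1, 2, 3, 6}, add states in Sat(~req | idle) with some successor in Z. Z1 = {0, 1, 2, 3, 4, 6}; fixed.
Sat(E[(~req | idle) U ~idle]) = {0, 1, 2, 3, 4, 6}
E[(~idle & req) U E[(~req | idle) U ~idle]]: least fixpoint, start Z0 = Sat(E[(~req | idle) U ~idle]) = {0, 1, 2, 3, 4, 6}, add states in Sat(~idle & req) with some successor in Z. Already a fixed point.
Sat(E[(~idle & req) U E[(~req | idle) U ~idle]]) = {0, 1, 2, 3, 4, 6}

{0, 1, 2, 3, 4, 6}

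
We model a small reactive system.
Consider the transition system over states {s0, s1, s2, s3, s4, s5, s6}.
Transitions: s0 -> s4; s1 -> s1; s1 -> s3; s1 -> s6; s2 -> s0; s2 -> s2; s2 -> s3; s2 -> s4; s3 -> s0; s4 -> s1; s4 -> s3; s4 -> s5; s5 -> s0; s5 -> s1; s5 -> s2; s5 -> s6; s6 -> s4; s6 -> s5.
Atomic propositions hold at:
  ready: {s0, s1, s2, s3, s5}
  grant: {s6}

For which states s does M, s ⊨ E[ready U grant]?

{s1, s5, s6}

E[ready U grant]: least fixpoint, start Z0 = Sat(grant) = {s6}, add states in Sat(ready) with some successor in Z. Z1 = {s1, s5, s6}; fixed.
Sat(E[ready U grant]) = {s1, s5, s6}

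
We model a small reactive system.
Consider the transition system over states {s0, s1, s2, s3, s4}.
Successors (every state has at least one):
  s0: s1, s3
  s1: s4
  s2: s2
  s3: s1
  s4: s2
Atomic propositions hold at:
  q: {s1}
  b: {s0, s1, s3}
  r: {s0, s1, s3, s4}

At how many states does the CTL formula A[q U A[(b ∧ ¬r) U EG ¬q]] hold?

3

Sat(¬r) = {s2}
Sat(b ∧ ¬r) = ∅
Sat(¬q) = {s0, s2, s3, s4}
EG ¬q: greatest fixpoint, start Z0 = {s0, s2, s3, s4}, keep only states in Sat with some successor in Z. Z1 = {s0, s2, s4}; Z2 = {s2, s4}; fixed.
Sat(EG ¬q) = {s2, s4}
A[(b ∧ ¬r) U EG ¬q]: least fixpoint, start Z0 = Sat(EG ¬q) = {s2, s4}, add states in Sat(b ∧ ¬r) with every successor in Z. Already a fixed point.
Sat(A[(b ∧ ¬r) U EG ¬q]) = {s2, s4}
A[q U A[(b ∧ ¬r) U EG ¬q]]: least fixpoint, start Z0 = Sat(A[(b ∧ ¬r) U EG ¬q]) = {s2, s4}, add states in Sat(q) with every successor in Z. Z1 = {s1, s2, s4}; fixed.
Sat(A[q U A[(b ∧ ¬r) U EG ¬q]]) = {s1, s2, s4}
|Sat(A[q U A[(b ∧ ¬r) U EG ¬q]])| = |{s1, s2, s4}| = 3.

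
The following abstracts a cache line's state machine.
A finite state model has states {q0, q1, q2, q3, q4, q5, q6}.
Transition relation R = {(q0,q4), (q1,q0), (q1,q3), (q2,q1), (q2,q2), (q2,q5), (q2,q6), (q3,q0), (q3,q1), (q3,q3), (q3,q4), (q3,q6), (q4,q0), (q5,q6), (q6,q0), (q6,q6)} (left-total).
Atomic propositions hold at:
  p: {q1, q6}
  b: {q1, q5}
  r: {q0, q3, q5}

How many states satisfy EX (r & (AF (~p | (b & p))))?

5

Sat(~p) = {q0, q2, q3, q4, q5}
Sat(b & p) = {q1}
Sat(~p | (b & p)) = {q0, q1, q2, q3, q4, q5}
AF (~p | (b & p)): least fixpoint, start Z0 = {q0, q1, q2, q3, q4, q5}, add states with every successor in Z. Already a fixed point.
Sat(AF (~p | (b & p))) = {q0, q1, q2, q3, q4, q5}
Sat(r & (AF (~p | (b & p)))) = {q0, q3, q5}
Sat(EX (r & (AF (~p | (b & p))))) = {s : some successor in {q0, q3, q5}} = {q1, q2, q3, q4, q6}
|Sat(EX (r & (AF (~p | (b & p)))))| = |{q1, q2, q3, q4, q6}| = 5.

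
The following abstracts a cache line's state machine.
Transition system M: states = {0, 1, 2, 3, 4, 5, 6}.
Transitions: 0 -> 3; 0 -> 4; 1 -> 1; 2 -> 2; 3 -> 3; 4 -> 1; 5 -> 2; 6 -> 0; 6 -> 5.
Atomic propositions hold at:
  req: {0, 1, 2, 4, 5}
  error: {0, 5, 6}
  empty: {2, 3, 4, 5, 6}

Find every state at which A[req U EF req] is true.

EF req: least fixpoint, start Z0 = {0, 1, 2, 4, 5}, add states with some successor in Z. Z1 = {0, 1, 2, 4, 5, 6}; fixed.
Sat(EF req) = {0, 1, 2, 4, 5, 6}
A[req U EF req]: least fixpoint, start Z0 = Sat(EF req) = {0, 1, 2, 4, 5, 6}, add states in Sat(req) with every successor in Z. Already a fixed point.
Sat(A[req U EF req]) = {0, 1, 2, 4, 5, 6}

{0, 1, 2, 4, 5, 6}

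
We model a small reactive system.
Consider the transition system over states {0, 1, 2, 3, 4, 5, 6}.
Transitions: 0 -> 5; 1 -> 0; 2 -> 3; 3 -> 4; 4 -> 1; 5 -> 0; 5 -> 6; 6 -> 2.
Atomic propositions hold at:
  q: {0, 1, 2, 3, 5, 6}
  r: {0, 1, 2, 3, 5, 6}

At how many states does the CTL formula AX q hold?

Sat(AX q) = {s : every successor in {0, 1, 2, 3, 5, 6}} = {0, 1, 2, 4, 5, 6}
|Sat(AX q)| = |{0, 1, 2, 4, 5, 6}| = 6.

6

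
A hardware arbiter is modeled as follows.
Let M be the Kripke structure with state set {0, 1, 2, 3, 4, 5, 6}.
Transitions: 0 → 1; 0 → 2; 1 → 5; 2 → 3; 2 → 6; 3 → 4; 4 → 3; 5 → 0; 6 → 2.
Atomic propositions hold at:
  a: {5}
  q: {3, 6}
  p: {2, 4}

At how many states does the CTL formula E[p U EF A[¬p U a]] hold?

Sat(¬p) = {0, 1, 3, 5, 6}
A[¬p U a]: least fixpoint, start Z0 = Sat(a) = {5}, add states in Sat(¬p) with every successor in Z. Z1 = {1, 5}; fixed.
Sat(A[¬p U a]) = {1, 5}
EF A[¬p U a]: least fixpoint, start Z0 = {1, 5}, add states with some successor in Z. Z1 = {0, 1, 5}; fixed.
Sat(EF A[¬p U a]) = {0, 1, 5}
E[p U EF A[¬p U a]]: least fixpoint, start Z0 = Sat(EF A[¬p U a]) = {0, 1, 5}, add states in Sat(p) with some successor in Z. Already a fixed point.
Sat(E[p U EF A[¬p U a]]) = {0, 1, 5}
|Sat(E[p U EF A[¬p U a]])| = |{0, 1, 5}| = 3.

3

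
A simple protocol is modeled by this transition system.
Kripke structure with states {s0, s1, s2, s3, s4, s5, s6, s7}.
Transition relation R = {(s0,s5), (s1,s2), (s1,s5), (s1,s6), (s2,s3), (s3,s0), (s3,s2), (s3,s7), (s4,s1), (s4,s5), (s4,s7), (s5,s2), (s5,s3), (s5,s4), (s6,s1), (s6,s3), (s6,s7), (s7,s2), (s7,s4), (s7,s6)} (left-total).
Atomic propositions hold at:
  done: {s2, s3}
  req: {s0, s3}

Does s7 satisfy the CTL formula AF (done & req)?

Sat(done & req) = {s3}
AF (done & req): least fixpoint, start Z0 = {s3}, add states with every successor in Z. Z1 = {s2, s3}; fixed.
Sat(AF (done & req)) = {s2, s3}
s7 ∉ Sat(AF (done & req)) = {s2, s3}, so the formula does not hold at s7.

No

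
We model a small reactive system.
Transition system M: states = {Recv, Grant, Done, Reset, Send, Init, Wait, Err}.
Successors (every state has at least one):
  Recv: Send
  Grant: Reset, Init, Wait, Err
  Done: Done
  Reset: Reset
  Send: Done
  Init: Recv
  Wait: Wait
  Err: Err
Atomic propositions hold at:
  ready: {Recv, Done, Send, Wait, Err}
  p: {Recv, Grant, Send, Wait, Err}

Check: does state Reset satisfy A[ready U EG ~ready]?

Sat(~ready) = {Grant, Reset, Init}
EG ~ready: greatest fixpoint, start Z0 = {Grant, Reset, Init}, keep only states in Sat with some successor in Z. Z1 = {Grant, Reset}; fixed.
Sat(EG ~ready) = {Grant, Reset}
A[ready U EG ~ready]: least fixpoint, start Z0 = Sat(EG ~ready) = {Grant, Reset}, add states in Sat(ready) with every successor in Z. Already a fixed point.
Sat(A[ready U EG ~ready]) = {Grant, Reset}
Reset ∈ Sat(A[ready U EG ~ready]) = {Grant, Reset}, so the formula holds at Reset.

Yes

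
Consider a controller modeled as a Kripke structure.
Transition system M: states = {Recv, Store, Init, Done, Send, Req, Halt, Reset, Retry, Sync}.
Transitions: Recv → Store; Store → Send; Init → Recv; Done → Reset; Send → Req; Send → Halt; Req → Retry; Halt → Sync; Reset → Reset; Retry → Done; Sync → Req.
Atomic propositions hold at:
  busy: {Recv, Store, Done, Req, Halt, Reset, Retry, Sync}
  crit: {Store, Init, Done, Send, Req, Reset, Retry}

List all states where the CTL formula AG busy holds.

{Done, Req, Halt, Reset, Retry, Sync}

AG busy: greatest fixpoint, start Z0 = {Recv, Store, Done, Req, Halt, Reset, Retry, Sync}, keep only states in Sat with every successor in Z. Z1 = {Recv, Done, Req, Halt, Reset, Retry, Sync}; Z2 = {Done, Req, Halt, Reset, Retry, Sync}; fixed.
Sat(AG busy) = {Done, Req, Halt, Reset, Retry, Sync}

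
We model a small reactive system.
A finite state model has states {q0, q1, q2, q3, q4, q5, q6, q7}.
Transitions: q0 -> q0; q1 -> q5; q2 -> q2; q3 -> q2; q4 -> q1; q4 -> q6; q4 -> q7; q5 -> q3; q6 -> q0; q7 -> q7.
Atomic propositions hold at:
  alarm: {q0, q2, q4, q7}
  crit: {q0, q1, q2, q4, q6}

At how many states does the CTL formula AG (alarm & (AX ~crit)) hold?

Sat(~crit) = {q3, q5, q7}
Sat(AX ~crit) = {s : every successor in {q3, q5, q7}} = {q1, q5, q7}
Sat(alarm & (AX ~crit)) = {q7}
AG (alarm & (AX ~crit)): greatest fixpoint, start Z0 = {q7}, keep only states in Sat with every successor in Z. Already a fixed point.
Sat(AG (alarm & (AX ~crit))) = {q7}
|Sat(AG (alarm & (AX ~crit)))| = |{q7}| = 1.

1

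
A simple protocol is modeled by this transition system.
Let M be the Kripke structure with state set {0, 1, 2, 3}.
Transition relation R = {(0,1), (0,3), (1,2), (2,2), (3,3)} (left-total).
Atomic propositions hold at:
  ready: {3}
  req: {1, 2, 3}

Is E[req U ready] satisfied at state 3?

Yes

E[req U ready]: least fixpoint, start Z0 = Sat(ready) = {3}, add states in Sat(req) with some successor in Z. Already a fixed point.
Sat(E[req U ready]) = {3}
3 ∈ Sat(E[req U ready]) = {3}, so the formula holds at 3.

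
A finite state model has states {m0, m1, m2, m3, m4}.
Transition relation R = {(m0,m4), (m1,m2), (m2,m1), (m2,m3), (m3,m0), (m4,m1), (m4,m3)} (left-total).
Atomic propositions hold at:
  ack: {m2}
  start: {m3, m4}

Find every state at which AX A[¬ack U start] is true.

Sat(¬ack) = {m0, m1, m3, m4}
A[¬ack U start]: least fixpoint, start Z0 = Sat(start) = {m3, m4}, add states in Sat(¬ack) with every successor in Z. Z1 = {m0, m3, m4}; fixed.
Sat(A[¬ack U start]) = {m0, m3, m4}
Sat(AX A[¬ack U start]) = {s : every successor in {m0, m3, m4}} = {m0, m3}

{m0, m3}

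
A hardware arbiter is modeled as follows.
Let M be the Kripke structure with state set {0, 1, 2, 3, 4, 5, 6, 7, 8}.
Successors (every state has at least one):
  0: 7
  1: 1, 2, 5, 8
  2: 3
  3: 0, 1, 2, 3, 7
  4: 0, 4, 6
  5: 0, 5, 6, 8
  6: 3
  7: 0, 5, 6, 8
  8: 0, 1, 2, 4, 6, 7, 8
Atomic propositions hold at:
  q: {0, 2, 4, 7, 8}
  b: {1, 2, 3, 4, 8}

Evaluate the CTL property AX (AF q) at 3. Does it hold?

No

AF q: least fixpoint, start Z0 = {0, 2, 4, 7, 8}, add states with every successor in Z. Already a fixed point.
Sat(AF q) = {0, 2, 4, 7, 8}
Sat(AX (AF q)) = {s : every successor in {0, 2, 4, 7, 8}} = {0}
3 ∉ Sat(AX (AF q)) = {0}, so the formula does not hold at 3.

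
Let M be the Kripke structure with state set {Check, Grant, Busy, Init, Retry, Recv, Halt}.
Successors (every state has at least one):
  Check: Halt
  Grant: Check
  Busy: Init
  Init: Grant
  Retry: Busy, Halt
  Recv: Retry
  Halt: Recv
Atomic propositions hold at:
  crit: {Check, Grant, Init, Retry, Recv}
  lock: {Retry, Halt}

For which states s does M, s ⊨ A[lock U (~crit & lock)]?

Sat(~crit) = {Busy, Halt}
Sat(~crit & lock) = {Halt}
A[lock U (~crit & lock)]: least fixpoint, start Z0 = Sat((~crit & lock)) = {Halt}, add states in Sat(lock) with every successor in Z. Already a fixed point.
Sat(A[lock U (~crit & lock)]) = {Halt}

{Halt}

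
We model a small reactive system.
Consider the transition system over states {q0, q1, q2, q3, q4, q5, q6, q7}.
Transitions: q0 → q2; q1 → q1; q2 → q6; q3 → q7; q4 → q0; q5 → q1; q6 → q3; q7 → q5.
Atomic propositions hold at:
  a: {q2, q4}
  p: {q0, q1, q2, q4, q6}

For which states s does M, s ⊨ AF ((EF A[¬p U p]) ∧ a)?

Sat(¬p) = {q3, q5, q7}
A[¬p U p]: least fixpoint, start Z0 = Sat(p) = {q0, q1, q2, q4, q6}, add states in Sat(¬p) with every successor in Z. Z1 = {q0, q1, q2, q4, q5, q6}; Z2 = {q0, q1, q2, q4, q5, q6, q7}; Z3 = {q0, q1, q2, q3, q4, q5, q6, q7}; fixed.
Sat(A[¬p U p]) = {q0, q1, q2, q3, q4, q5, q6, q7}
EF A[¬p U p]: least fixpoint, start Z0 = {q0, q1, q2, q3, q4, q5, q6, q7}, add states with some successor in Z. Already a fixed point.
Sat(EF A[¬p U p]) = {q0, q1, q2, q3, q4, q5, q6, q7}
Sat((EF A[¬p U p]) ∧ a) = {q2, q4}
AF ((EF A[¬p U p]) ∧ a): least fixpoint, start Z0 = {q2, q4}, add states with every successor in Z. Z1 = {q0, q2, q4}; fixed.
Sat(AF ((EF A[¬p U p]) ∧ a)) = {q0, q2, q4}

{q0, q2, q4}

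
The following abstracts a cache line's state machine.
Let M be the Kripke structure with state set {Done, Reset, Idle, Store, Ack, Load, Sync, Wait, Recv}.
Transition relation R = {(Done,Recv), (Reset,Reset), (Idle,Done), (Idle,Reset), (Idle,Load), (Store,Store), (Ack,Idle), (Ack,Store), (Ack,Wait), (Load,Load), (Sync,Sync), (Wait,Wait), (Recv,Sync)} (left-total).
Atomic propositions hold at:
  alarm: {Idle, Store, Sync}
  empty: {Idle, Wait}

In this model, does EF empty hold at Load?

No

EF empty: least fixpoint, start Z0 = {Idle, Wait}, add states with some successor in Z. Z1 = {Idle, Ack, Wait}; fixed.
Sat(EF empty) = {Idle, Ack, Wait}
Load ∉ Sat(EF empty) = {Idle, Ack, Wait}, so the formula does not hold at Load.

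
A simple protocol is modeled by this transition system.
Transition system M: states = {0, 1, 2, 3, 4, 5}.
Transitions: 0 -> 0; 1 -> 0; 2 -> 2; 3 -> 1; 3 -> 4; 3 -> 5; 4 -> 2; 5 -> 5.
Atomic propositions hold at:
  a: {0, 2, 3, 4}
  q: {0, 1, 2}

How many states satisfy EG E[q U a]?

E[q U a]: least fixpoint, start Z0 = Sat(a) = {0, 2, 3, 4}, add states in Sat(q) with some successor in Z. Z1 = {0, 1, 2, 3, 4}; fixed.
Sat(E[q U a]) = {0, 1, 2, 3, 4}
EG E[q U a]: greatest fixpoint, start Z0 = {0, 1, 2, 3, 4}, keep only states in Sat with some successor in Z. Already a fixed point.
Sat(EG E[q U a]) = {0, 1, 2, 3, 4}
|Sat(EG E[q U a])| = |{0, 1, 2, 3, 4}| = 5.

5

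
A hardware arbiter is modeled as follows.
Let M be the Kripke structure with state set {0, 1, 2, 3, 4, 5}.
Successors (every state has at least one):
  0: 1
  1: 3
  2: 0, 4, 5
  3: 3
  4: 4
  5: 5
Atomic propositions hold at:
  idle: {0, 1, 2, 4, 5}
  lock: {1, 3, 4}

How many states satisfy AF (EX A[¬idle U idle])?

Sat(¬idle) = {3}
A[¬idle U idle]: least fixpoint, start Z0 = Sat(idle) = {0, 1, 2, 4, 5}, add states in Sat(¬idle) with every successor in Z. Already a fixed point.
Sat(A[¬idle U idle]) = {0, 1, 2, 4, 5}
Sat(EX A[¬idle U idle]) = {s : some successor in {0, 1, 2, 4, 5}} = {0, 2, 4, 5}
AF (EX A[¬idle U idle]): least fixpoint, start Z0 = {0, 2, 4, 5}, add states with every successor in Z. Already a fixed point.
Sat(AF (EX A[¬idle U idle])) = {0, 2, 4, 5}
|Sat(AF (EX A[¬idle U idle]))| = |{0, 2, 4, 5}| = 4.

4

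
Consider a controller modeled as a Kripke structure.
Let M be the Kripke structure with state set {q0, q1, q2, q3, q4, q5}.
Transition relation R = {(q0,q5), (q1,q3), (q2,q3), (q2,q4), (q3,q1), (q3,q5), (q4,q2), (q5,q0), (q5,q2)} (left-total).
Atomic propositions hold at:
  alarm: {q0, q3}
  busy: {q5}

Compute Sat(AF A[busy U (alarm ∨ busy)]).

Sat(alarm ∨ busy) = {q0, q3, q5}
A[busy U (alarm ∨ busy)]: least fixpoint, start Z0 = Sat((alarm ∨ busy)) = {q0, q3, q5}, add states in Sat(busy) with every successor in Z. Already a fixed point.
Sat(A[busy U (alarm ∨ busy)]) = {q0, q3, q5}
AF A[busy U (alarm ∨ busy)]: least fixpoint, start Z0 = {q0, q3, q5}, add states with every successor in Z. Z1 = {q0, q1, q3, q5}; fixed.
Sat(AF A[busy U (alarm ∨ busy)]) = {q0, q1, q3, q5}

{q0, q1, q3, q5}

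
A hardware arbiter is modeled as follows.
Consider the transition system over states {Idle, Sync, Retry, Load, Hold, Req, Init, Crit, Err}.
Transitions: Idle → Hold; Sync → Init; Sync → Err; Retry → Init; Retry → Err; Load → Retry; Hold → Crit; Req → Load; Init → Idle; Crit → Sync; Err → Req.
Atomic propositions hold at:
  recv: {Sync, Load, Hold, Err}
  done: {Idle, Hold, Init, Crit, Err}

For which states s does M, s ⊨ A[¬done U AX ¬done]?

{Load, Req, Crit, Err}

Sat(¬done) = {Sync, Retry, Load, Req}
Sat(AX ¬done) = {s : every successor in {Sync, Retry, Load, Req}} = {Load, Req, Crit, Err}
A[¬done U AX ¬done]: least fixpoint, start Z0 = Sat(AX ¬done) = {Load, Req, Crit, Err}, add states in Sat(¬done) with every successor in Z. Already a fixed point.
Sat(A[¬done U AX ¬done]) = {Load, Req, Crit, Err}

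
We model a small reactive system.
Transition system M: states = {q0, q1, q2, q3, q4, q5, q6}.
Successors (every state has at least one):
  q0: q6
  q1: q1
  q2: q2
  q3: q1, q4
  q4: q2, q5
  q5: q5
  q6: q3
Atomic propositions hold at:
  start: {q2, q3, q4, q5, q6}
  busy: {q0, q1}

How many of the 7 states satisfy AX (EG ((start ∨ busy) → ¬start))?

Sat(start ∨ busy) = {q0, q1, q2, q3, q4, q5, q6}
Sat(¬start) = {q0, q1}
Sat((start ∨ busy) → ¬start) = {q0, q1}
EG ((start ∨ busy) → ¬start): greatest fixpoint, start Z0 = {q0, q1}, keep only states in Sat with some successor in Z. Z1 = {q1}; fixed.
Sat(EG ((start ∨ busy) → ¬start)) = {q1}
Sat(AX (EG ((start ∨ busy) → ¬start))) = {s : every successor in {q1}} = {q1}
|Sat(AX (EG ((start ∨ busy) → ¬start)))| = |{q1}| = 1.

1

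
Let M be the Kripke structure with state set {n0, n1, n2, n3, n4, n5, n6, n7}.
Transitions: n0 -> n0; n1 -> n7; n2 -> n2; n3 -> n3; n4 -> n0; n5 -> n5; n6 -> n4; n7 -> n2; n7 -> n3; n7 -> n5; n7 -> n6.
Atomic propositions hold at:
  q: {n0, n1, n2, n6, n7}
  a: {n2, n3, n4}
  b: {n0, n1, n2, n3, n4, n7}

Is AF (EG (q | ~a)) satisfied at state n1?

Yes

Sat(~a) = {n0, n1, n5, n6, n7}
Sat(q | ~a) = {n0, n1, n2, n5, n6, n7}
EG (q | ~a): greatest fixpoint, start Z0 = {n0, n1, n2, n5, n6, n7}, keep only states in Sat with some successor in Z. Z1 = {n0, n1, n2, n5, n7}; fixed.
Sat(EG (q | ~a)) = {n0, n1, n2, n5, n7}
AF (EG (q | ~a)): least fixpoint, start Z0 = {n0, n1, n2, n5, n7}, add states with every successor in Z. Z1 = {n0, n1, n2, n4, n5, n7}; Z2 = {n0, n1, n2, n4, n5, n6, n7}; fixed.
Sat(AF (EG (q | ~a))) = {n0, n1, n2, n4, n5, n6, n7}
n1 ∈ Sat(AF (EG (q | ~a))) = {n0, n1, n2, n4, n5, n6, n7}, so the formula holds at n1.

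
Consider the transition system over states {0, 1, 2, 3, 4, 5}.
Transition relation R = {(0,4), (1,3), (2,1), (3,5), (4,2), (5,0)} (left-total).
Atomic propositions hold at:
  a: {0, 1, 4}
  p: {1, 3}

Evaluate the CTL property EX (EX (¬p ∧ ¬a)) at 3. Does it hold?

Sat(¬p) = {0, 2, 4, 5}
Sat(¬a) = {2, 3, 5}
Sat(¬p ∧ ¬a) = {2, 5}
Sat(EX (¬p ∧ ¬a)) = {s : some successor in {2, 5}} = {3, 4}
Sat(EX (EX (¬p ∧ ¬a))) = {s : some successor in {3, 4}} = {0, 1}
3 ∉ Sat(EX (EX (¬p ∧ ¬a))) = {0, 1}, so the formula does not hold at 3.

No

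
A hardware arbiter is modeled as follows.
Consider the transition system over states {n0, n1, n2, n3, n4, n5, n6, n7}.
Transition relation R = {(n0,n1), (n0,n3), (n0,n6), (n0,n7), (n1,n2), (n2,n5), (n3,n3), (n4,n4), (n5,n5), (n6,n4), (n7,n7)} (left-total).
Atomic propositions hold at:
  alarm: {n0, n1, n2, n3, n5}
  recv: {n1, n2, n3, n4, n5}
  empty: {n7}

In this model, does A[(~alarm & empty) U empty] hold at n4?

Sat(~alarm) = {n4, n6, n7}
Sat(~alarm & empty) = {n7}
A[(~alarm & empty) U empty]: least fixpoint, start Z0 = Sat(empty) = {n7}, add states in Sat(~alarm & empty) with every successor in Z. Already a fixed point.
Sat(A[(~alarm & empty) U empty]) = {n7}
n4 ∉ Sat(A[(~alarm & empty) U empty]) = {n7}, so the formula does not hold at n4.

No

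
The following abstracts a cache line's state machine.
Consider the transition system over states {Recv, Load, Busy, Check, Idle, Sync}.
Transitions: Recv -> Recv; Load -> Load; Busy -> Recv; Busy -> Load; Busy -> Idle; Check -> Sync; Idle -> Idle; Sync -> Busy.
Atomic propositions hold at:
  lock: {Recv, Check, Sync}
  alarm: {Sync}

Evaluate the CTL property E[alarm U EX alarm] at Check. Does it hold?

Sat(EX alarm) = {s : some successor in {Sync}} = {Check}
E[alarm U EX alarm]: least fixpoint, start Z0 = Sat(EX alarm) = {Check}, add states in Sat(alarm) with some successor in Z. Already a fixed point.
Sat(E[alarm U EX alarm]) = {Check}
Check ∈ Sat(E[alarm U EX alarm]) = {Check}, so the formula holds at Check.

Yes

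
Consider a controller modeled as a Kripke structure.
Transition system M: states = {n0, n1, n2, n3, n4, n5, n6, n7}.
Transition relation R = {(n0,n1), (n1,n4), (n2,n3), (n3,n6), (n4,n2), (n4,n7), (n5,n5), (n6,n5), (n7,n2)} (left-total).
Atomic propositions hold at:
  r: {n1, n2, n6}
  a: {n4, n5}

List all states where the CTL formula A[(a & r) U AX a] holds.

{n1, n5, n6}

Sat(a & r) = ∅
Sat(AX a) = {s : every successor in {n4, n5}} = {n1, n5, n6}
A[(a & r) U AX a]: least fixpoint, start Z0 = Sat(AX a) = {n1, n5, n6}, add states in Sat(a & r) with every successor in Z. Already a fixed point.
Sat(A[(a & r) U AX a]) = {n1, n5, n6}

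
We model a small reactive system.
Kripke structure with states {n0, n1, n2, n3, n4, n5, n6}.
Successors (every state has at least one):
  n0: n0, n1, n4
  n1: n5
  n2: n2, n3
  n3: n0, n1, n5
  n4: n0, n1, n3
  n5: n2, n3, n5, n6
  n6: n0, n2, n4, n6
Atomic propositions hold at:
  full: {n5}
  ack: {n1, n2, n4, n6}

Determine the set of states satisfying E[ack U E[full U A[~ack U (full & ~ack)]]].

Sat(~ack) = {n0, n3, n5}
Sat(full & ~ack) = {n5}
A[~ack U (full & ~ack)]: least fixpoint, start Z0 = Sat((full & ~ack)) = {n5}, add states in Sat(~ack) with every successor in Z. Already a fixed point.
Sat(A[~ack U (full & ~ack)]) = {n5}
E[full U A[~ack U (full & ~ack)]]: least fixpoint, start Z0 = Sat(A[~ack U (full & ~ack)]) = {n5}, add states in Sat(full) with some successor in Z. Already a fixed point.
Sat(E[full U A[~ack U (full & ~ack)]]) = {n5}
E[ack U E[full U A[~ack U (full & ~ack)]]]: least fixpoint, start Z0 = Sat(E[full U A[~ack U (full & ~ack)]]) = {n5}, add states in Sat(ack) with some successor in Z. Z1 = {n1, n5}; Z2 = {n1, n4, n5}; Z3 = {n1, n4, n5, n6}; fixed.
Sat(E[ack U E[full U A[~ack U (full & ~ack)]]]) = {n1, n4, n5, n6}

{n1, n4, n5, n6}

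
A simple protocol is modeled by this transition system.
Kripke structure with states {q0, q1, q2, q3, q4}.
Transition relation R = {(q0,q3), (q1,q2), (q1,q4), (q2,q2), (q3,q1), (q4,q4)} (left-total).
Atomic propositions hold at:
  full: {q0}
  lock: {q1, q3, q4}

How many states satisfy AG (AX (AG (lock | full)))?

1

Sat(lock | full) = {q0, q1, q3, q4}
AG (lock | full): greatest fixpoint, start Z0 = {q0, q1, q3, q4}, keep only states in Sat with every successor in Z. Z1 = {q0, q3, q4}; Z2 = {q0, q4}; Z3 = {q4}; fixed.
Sat(AG (lock | full)) = {q4}
Sat(AX (AG (lock | full))) = {s : every successor in {q4}} = {q4}
AG (AX (AG (lock | full))): greatest fixpoint, start Z0 = {q4}, keep only states in Sat with every successor in Z. Already a fixed point.
Sat(AG (AX (AG (lock | full)))) = {q4}
|Sat(AG (AX (AG (lock | full))))| = |{q4}| = 1.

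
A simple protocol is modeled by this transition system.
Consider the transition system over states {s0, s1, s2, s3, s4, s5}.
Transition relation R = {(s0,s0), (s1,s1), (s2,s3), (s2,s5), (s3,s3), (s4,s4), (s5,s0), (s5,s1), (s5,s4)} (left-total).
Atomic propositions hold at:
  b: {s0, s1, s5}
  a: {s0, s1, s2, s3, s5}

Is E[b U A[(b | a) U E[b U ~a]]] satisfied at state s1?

No

Sat(b | a) = {s0, s1, s2, s3, s5}
Sat(~a) = {s4}
E[b U ~a]: least fixpoint, start Z0 = Sat(~a) = {s4}, add states in Sat(b) with some successor in Z. Z1 = {s4, s5}; fixed.
Sat(E[b U ~a]) = {s4, s5}
A[(b | a) U E[b U ~a]]: least fixpoint, start Z0 = Sat(E[b U ~a]) = {s4, s5}, add states in Sat(b | a) with every successor in Z. Already a fixed point.
Sat(A[(b | a) U E[b U ~a]]) = {s4, s5}
E[b U A[(b | a) U E[b U ~a]]]: least fixpoint, start Z0 = Sat(A[(b | a) U E[b U ~a]]) = {s4, s5}, add states in Sat(b) with some successor in Z. Already a fixed point.
Sat(E[b U A[(b | a) U E[b U ~a]]]) = {s4, s5}
s1 ∉ Sat(E[b U A[(b | a) U E[b U ~a]]]) = {s4, s5}, so the formula does not hold at s1.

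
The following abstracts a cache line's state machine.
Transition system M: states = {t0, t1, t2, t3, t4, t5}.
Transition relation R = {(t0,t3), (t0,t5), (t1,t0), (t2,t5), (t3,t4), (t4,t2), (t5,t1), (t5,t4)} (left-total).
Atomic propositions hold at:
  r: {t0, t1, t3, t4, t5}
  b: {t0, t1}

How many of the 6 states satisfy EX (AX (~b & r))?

Sat(~b) = {t2, t3, t4, t5}
Sat(~b & r) = {t3, t4, t5}
Sat(AX (~b & r)) = {s : every successor in {t3, t4, t5}} = {t0, t2, t3}
Sat(EX (AX (~b & r))) = {s : some successor in {t0, t2, t3}} = {t0, t1, t4}
|Sat(EX (AX (~b & r)))| = |{t0, t1, t4}| = 3.

3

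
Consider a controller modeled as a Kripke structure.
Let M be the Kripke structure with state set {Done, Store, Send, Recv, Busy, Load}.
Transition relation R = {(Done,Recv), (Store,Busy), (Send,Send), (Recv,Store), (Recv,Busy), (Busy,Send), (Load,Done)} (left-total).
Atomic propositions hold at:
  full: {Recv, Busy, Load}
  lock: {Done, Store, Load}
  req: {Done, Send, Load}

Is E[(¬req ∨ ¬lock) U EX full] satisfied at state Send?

No

Sat(¬req) = {Store, Recv, Busy}
Sat(¬lock) = {Send, Recv, Busy}
Sat(¬req ∨ ¬lock) = {Store, Send, Recv, Busy}
Sat(EX full) = {s : some successor in {Recv, Busy, Load}} = {Done, Store, Recv}
E[(¬req ∨ ¬lock) U EX full]: least fixpoint, start Z0 = Sat(EX full) = {Done, Store, Recv}, add states in Sat(¬req ∨ ¬lock) with some successor in Z. Already a fixed point.
Sat(E[(¬req ∨ ¬lock) U EX full]) = {Done, Store, Recv}
Send ∉ Sat(E[(¬req ∨ ¬lock) U EX full]) = {Done, Store, Recv}, so the formula does not hold at Send.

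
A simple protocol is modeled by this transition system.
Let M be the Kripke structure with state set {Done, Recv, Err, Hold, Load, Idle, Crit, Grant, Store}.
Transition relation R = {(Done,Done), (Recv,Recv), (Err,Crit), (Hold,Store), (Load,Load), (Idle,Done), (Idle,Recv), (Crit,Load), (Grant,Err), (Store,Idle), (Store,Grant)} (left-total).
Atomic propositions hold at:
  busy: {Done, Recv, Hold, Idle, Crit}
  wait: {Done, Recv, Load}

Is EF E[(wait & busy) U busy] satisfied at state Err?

Yes

Sat(wait & busy) = {Done, Recv}
E[(wait & busy) U busy]: least fixpoint, start Z0 = Sat(busy) = {Done, Recv, Hold, Idle, Crit}, add states in Sat(wait & busy) with some successor in Z. Already a fixed point.
Sat(E[(wait & busy) U busy]) = {Done, Recv, Hold, Idle, Crit}
EF E[(wait & busy) U busy]: least fixpoint, start Z0 = {Done, Recv, Hold, Idle, Crit}, add states with some successor in Z. Z1 = {Done, Recv, Err, Hold, Idle, Crit, Store}; Z2 = {Done, Recv, Err, Hold, Idle, Crit, Grant, Store}; fixed.
Sat(EF E[(wait & busy) U busy]) = {Done, Recv, Err, Hold, Idle, Crit, Grant, Store}
Err ∈ Sat(EF E[(wait & busy) U busy]) = {Done, Recv, Err, Hold, Idle, Crit, Grant, Store}, so the formula holds at Err.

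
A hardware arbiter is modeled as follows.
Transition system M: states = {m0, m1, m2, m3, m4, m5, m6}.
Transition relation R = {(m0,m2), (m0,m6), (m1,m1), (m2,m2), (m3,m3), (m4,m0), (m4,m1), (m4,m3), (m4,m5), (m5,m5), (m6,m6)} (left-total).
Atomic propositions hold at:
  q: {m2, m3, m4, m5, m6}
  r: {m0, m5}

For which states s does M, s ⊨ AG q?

AG q: greatest fixpoint, start Z0 = {m2, m3, m4, m5, m6}, keep only states in Sat with every successor in Z. Z1 = {m2, m3, m5, m6}; fixed.
Sat(AG q) = {m2, m3, m5, m6}

{m2, m3, m5, m6}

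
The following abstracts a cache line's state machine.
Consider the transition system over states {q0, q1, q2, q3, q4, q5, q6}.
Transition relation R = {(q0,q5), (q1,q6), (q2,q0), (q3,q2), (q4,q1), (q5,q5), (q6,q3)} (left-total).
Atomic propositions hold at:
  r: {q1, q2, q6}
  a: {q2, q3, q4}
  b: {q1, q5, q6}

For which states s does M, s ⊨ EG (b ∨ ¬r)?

{q0, q5}

Sat(¬r) = {q0, q3, q4, q5}
Sat(b ∨ ¬r) = {q0, q1, q3, q4, q5, q6}
EG (b ∨ ¬r): greatest fixpoint, start Z0 = {q0, q1, q3, q4, q5, q6}, keep only states in Sat with some successor in Z. Z1 = {q0, q1, q4, q5, q6}; Z2 = {q0, q1, q4, q5}; Z3 = {q0, q4, q5}; Z4 = {q0, q5}; fixed.
Sat(EG (b ∨ ¬r)) = {q0, q5}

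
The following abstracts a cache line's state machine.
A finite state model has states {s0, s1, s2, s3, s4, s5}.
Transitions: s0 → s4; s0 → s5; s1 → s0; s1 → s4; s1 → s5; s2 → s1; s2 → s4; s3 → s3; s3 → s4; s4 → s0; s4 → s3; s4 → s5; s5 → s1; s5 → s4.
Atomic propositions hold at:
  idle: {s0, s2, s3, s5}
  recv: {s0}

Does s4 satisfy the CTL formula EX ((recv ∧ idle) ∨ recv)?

Sat(recv ∧ idle) = {s0}
Sat((recv ∧ idle) ∨ recv) = {s0}
Sat(EX ((recv ∧ idle) ∨ recv)) = {s : some successor in {s0}} = {s1, s4}
s4 ∈ Sat(EX ((recv ∧ idle) ∨ recv)) = {s1, s4}, so the formula holds at s4.

Yes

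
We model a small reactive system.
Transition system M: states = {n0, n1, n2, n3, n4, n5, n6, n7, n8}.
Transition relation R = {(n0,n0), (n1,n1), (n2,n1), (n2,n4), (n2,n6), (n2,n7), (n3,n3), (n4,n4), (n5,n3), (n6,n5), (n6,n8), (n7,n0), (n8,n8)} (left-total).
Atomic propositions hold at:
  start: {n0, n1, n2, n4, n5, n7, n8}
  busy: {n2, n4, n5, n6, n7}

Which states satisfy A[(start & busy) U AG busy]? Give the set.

{n4}

Sat(start & busy) = {n2, n4, n5, n7}
AG busy: greatest fixpoint, start Z0 = {n2, n4, n5, n6, n7}, keep only states in Sat with every successor in Z. Z1 = {n4}; fixed.
Sat(AG busy) = {n4}
A[(start & busy) U AG busy]: least fixpoint, start Z0 = Sat(AG busy) = {n4}, add states in Sat(start & busy) with every successor in Z. Already a fixed point.
Sat(A[(start & busy) U AG busy]) = {n4}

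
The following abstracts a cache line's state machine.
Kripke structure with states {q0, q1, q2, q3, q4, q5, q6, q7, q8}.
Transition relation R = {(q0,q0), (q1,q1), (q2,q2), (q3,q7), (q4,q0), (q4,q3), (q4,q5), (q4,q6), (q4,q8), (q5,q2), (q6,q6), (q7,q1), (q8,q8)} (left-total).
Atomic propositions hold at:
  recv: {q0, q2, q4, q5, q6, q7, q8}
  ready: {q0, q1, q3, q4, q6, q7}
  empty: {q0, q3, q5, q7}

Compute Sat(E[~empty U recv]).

{q0, q2, q4, q5, q6, q7, q8}

Sat(~empty) = {q1, q2, q4, q6, q8}
E[~empty U recv]: least fixpoint, start Z0 = Sat(recv) = {q0, q2, q4, q5, q6, q7, q8}, add states in Sat(~empty) with some successor in Z. Already a fixed point.
Sat(E[~empty U recv]) = {q0, q2, q4, q5, q6, q7, q8}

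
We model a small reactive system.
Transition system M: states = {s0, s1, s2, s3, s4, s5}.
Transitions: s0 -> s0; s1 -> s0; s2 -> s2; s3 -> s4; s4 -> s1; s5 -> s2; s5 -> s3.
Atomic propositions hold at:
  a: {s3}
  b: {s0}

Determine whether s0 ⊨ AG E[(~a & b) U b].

Sat(~a) = {s0, s1, s2, s4, s5}
Sat(~a & b) = {s0}
E[(~a & b) U b]: least fixpoint, start Z0 = Sat(b) = {s0}, add states in Sat(~a & b) with some successor in Z. Already a fixed point.
Sat(E[(~a & b) U b]) = {s0}
AG E[(~a & b) U b]: greatest fixpoint, start Z0 = {s0}, keep only states in Sat with every successor in Z. Already a fixed point.
Sat(AG E[(~a & b) U b]) = {s0}
s0 ∈ Sat(AG E[(~a & b) U b]) = {s0}, so the formula holds at s0.

Yes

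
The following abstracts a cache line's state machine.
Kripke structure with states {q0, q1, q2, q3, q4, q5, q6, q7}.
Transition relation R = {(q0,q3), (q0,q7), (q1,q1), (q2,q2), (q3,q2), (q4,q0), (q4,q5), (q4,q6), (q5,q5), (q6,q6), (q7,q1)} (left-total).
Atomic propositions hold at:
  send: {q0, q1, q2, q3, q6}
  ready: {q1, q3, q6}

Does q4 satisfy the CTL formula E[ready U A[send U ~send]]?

Yes

Sat(~send) = {q4, q5, q7}
A[send U ~send]: least fixpoint, start Z0 = Sat(~send) = {q4, q5, q7}, add states in Sat(send) with every successor in Z. Already a fixed point.
Sat(A[send U ~send]) = {q4, q5, q7}
E[ready U A[send U ~send]]: least fixpoint, start Z0 = Sat(A[send U ~send]) = {q4, q5, q7}, add states in Sat(ready) with some successor in Z. Already a fixed point.
Sat(E[ready U A[send U ~send]]) = {q4, q5, q7}
q4 ∈ Sat(E[ready U A[send U ~send]]) = {q4, q5, q7}, so the formula holds at q4.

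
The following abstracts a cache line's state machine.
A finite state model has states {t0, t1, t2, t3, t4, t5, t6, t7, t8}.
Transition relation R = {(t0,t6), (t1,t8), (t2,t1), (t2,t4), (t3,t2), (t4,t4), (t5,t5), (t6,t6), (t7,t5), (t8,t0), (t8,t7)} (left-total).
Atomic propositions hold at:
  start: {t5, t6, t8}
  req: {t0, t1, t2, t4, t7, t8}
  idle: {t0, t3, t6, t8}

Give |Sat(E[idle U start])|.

4

E[idle U start]: least fixpoint, start Z0 = Sat(start) = {t5, t6, t8}, add states in Sat(idle) with some successor in Z. Z1 = {t0, t5, t6, t8}; fixed.
Sat(E[idle U start]) = {t0, t5, t6, t8}
|Sat(E[idle U start])| = |{t0, t5, t6, t8}| = 4.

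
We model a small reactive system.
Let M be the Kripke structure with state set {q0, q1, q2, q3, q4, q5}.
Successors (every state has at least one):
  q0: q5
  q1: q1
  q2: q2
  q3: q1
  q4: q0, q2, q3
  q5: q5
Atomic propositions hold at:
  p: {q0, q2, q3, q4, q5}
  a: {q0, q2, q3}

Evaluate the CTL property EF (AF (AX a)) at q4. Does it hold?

Yes

Sat(AX a) = {s : every successor in {q0, q2, q3}} = {q2, q4}
AF (AX a): least fixpoint, start Z0 = {q2, q4}, add states with every successor in Z. Already a fixed point.
Sat(AF (AX a)) = {q2, q4}
EF (AF (AX a)): least fixpoint, start Z0 = {q2, q4}, add states with some successor in Z. Already a fixed point.
Sat(EF (AF (AX a))) = {q2, q4}
q4 ∈ Sat(EF (AF (AX a))) = {q2, q4}, so the formula holds at q4.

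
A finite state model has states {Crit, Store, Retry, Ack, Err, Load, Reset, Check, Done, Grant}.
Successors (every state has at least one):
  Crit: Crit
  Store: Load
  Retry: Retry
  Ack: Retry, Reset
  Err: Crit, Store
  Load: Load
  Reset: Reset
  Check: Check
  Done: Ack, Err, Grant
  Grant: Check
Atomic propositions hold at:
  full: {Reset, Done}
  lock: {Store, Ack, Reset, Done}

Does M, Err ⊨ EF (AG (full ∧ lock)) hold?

No

Sat(full ∧ lock) = {Reset, Done}
AG (full ∧ lock): greatest fixpoint, start Z0 = {Reset, Done}, keep only states in Sat with every successor in Z. Z1 = {Reset}; fixed.
Sat(AG (full ∧ lock)) = {Reset}
EF (AG (full ∧ lock)): least fixpoint, start Z0 = {Reset}, add states with some successor in Z. Z1 = {Ack, Reset}; Z2 = {Ack, Reset, Done}; fixed.
Sat(EF (AG (full ∧ lock))) = {Ack, Reset, Done}
Err ∉ Sat(EF (AG (full ∧ lock))) = {Ack, Reset, Done}, so the formula does not hold at Err.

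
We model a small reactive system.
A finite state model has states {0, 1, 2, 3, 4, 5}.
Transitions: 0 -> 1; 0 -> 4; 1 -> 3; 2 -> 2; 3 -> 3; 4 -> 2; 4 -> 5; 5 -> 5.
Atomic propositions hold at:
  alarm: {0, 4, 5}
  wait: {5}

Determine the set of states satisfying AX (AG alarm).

{5}

AG alarm: greatest fixpoint, start Z0 = {0, 4, 5}, keep only states in Sat with every successor in Z. Z1 = {5}; fixed.
Sat(AG alarm) = {5}
Sat(AX (AG alarm)) = {s : every successor in {5}} = {5}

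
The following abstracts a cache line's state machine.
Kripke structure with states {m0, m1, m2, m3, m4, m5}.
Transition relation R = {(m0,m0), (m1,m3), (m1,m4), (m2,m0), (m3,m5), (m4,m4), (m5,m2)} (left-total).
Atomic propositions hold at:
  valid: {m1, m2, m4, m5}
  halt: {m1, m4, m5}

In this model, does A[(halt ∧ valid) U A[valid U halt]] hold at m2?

Sat(halt ∧ valid) = {m1, m4, m5}
A[valid U halt]: least fixpoint, start Z0 = Sat(halt) = {m1, m4, m5}, add states in Sat(valid) with every successor in Z. Already a fixed point.
Sat(A[valid U halt]) = {m1, m4, m5}
A[(halt ∧ valid) U A[valid U halt]]: least fixpoint, start Z0 = Sat(A[valid U halt]) = {m1, m4, m5}, add states in Sat(halt ∧ valid) with every successor in Z. Already a fixed point.
Sat(A[(halt ∧ valid) U A[valid U halt]]) = {m1, m4, m5}
m2 ∉ Sat(A[(halt ∧ valid) U A[valid U halt]]) = {m1, m4, m5}, so the formula does not hold at m2.

No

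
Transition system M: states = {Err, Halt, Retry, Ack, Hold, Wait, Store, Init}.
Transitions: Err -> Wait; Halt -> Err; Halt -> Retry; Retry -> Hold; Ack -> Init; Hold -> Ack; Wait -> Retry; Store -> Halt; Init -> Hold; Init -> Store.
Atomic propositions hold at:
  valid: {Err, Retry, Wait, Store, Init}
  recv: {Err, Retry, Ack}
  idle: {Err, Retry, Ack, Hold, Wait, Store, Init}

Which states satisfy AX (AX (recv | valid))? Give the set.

Sat(recv | valid) = {Err, Retry, Ack, Wait, Store, Init}
Sat(AX (recv | valid)) = {s : every successor in {Err, Retry, Ack, Wait, Store, Init}} = {Err, Halt, Ack, Hold, Wait}
Sat(AX (AX (recv | valid))) = {s : every successor in {Err, Halt, Ack, Hold, Wait}} = {Err, Retry, Hold, Store}

{Err, Retry, Hold, Store}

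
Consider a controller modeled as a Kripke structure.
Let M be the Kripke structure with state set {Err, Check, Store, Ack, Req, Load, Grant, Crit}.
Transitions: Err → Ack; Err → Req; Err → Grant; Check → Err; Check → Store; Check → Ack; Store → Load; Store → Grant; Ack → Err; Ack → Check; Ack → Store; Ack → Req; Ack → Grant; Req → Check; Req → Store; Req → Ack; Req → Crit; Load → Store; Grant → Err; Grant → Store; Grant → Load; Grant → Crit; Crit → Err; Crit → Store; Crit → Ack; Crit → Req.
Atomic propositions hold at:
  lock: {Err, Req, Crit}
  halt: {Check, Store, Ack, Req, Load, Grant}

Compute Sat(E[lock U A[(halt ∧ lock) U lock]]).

{Err, Req, Crit}

Sat(halt ∧ lock) = {Req}
A[(halt ∧ lock) U lock]: least fixpoint, start Z0 = Sat(lock) = {Err, Req, Crit}, add states in Sat(halt ∧ lock) with every successor in Z. Already a fixed point.
Sat(A[(halt ∧ lock) U lock]) = {Err, Req, Crit}
E[lock U A[(halt ∧ lock) U lock]]: least fixpoint, start Z0 = Sat(A[(halt ∧ lock) U lock]) = {Err, Req, Crit}, add states in Sat(lock) with some successor in Z. Already a fixed point.
Sat(E[lock U A[(halt ∧ lock) U lock]]) = {Err, Req, Crit}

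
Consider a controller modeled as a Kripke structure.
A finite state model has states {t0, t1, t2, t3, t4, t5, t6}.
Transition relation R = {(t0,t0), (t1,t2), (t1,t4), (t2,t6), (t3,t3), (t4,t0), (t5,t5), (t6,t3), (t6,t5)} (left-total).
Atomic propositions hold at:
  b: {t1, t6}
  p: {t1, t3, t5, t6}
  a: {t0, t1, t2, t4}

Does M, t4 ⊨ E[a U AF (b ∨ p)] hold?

No

Sat(b ∨ p) = {t1, t3, t5, t6}
AF (b ∨ p): least fixpoint, start Z0 = {t1, t3, t5, t6}, add states with every successor in Z. Z1 = {t1, t2, t3, t5, t6}; fixed.
Sat(AF (b ∨ p)) = {t1, t2, t3, t5, t6}
E[a U AF (b ∨ p)]: least fixpoint, start Z0 = Sat(AF (b ∨ p)) = {t1, t2, t3, t5, t6}, add states in Sat(a) with some successor in Z. Already a fixed point.
Sat(E[a U AF (b ∨ p)]) = {t1, t2, t3, t5, t6}
t4 ∉ Sat(E[a U AF (b ∨ p)]) = {t1, t2, t3, t5, t6}, so the formula does not hold at t4.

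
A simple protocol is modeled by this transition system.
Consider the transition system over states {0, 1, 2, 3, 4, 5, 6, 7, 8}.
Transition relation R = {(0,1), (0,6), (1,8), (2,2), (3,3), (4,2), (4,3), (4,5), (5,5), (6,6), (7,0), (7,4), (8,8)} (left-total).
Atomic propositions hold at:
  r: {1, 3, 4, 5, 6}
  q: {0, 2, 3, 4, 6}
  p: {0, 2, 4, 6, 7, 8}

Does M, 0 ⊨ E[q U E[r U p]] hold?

E[r U p]: least fixpoint, start Z0 = Sat(p) = {0, 2, 4, 6, 7, 8}, add states in Sat(r) with some successor in Z. Z1 = {0, 1, 2, 4, 6, 7, 8}; fixed.
Sat(E[r U p]) = {0, 1, 2, 4, 6, 7, 8}
E[q U E[r U p]]: least fixpoint, start Z0 = Sat(E[r U p]) = {0, 1, 2, 4, 6, 7, 8}, add states in Sat(q) with some successor in Z. Already a fixed point.
Sat(E[q U E[r U p]]) = {0, 1, 2, 4, 6, 7, 8}
0 ∈ Sat(E[q U E[r U p]]) = {0, 1, 2, 4, 6, 7, 8}, so the formula holds at 0.

Yes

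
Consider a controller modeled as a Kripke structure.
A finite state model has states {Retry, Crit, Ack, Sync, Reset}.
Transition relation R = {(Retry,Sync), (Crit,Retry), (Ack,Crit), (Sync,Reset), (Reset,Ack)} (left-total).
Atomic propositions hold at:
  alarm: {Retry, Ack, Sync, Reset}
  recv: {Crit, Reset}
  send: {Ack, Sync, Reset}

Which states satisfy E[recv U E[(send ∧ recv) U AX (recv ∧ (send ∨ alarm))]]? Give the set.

{Sync}

Sat(send ∧ recv) = {Reset}
Sat(send ∨ alarm) = {Retry, Ack, Sync, Reset}
Sat(recv ∧ (send ∨ alarm)) = {Reset}
Sat(AX (recv ∧ (send ∨ alarm))) = {s : every successor in {Reset}} = {Sync}
E[(send ∧ recv) U AX (recv ∧ (send ∨ alarm))]: least fixpoint, start Z0 = Sat(AX (recv ∧ (send ∨ alarm))) = {Sync}, add states in Sat(send ∧ recv) with some successor in Z. Already a fixed point.
Sat(E[(send ∧ recv) U AX (recv ∧ (send ∨ alarm))]) = {Sync}
E[recv U E[(send ∧ recv) U AX (recv ∧ (send ∨ alarm))]]: least fixpoint, start Z0 = Sat(E[(send ∧ recv) U AX (recv ∧ (send ∨ alarm))]) = {Sync}, add states in Sat(recv) with some successor in Z. Already a fixed point.
Sat(E[recv U E[(send ∧ recv) U AX (recv ∧ (send ∨ alarm))]]) = {Sync}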